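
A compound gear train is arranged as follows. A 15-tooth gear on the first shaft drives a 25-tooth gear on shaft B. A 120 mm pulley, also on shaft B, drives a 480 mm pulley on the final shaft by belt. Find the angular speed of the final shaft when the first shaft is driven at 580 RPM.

gear mesh 25/15 = 1.6667 → 580/1.6667 = 348 RPM
belt 480/120 = 4 → 348/4 = 87 RPM

87 RPM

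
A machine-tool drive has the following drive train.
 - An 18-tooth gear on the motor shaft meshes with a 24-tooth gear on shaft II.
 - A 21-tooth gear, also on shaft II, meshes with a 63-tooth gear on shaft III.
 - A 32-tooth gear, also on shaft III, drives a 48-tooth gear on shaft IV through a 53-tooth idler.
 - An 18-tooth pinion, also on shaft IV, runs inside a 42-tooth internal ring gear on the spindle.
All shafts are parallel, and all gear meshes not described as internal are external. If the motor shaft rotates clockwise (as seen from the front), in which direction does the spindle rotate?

the motor shaft → shaft II: external mesh, 1 reversal → CCW.
shaft II → shaft III: external mesh, 1 reversal → CW.
shaft III → shaft IV: driver → idler → driven is 2 external meshes, 2 reversals → CW.
shaft IV → the spindle: internal mesh, same direction → CW.
4 reversals in total — an even number — so the spindle turns the same way as the motor shaft.

clockwise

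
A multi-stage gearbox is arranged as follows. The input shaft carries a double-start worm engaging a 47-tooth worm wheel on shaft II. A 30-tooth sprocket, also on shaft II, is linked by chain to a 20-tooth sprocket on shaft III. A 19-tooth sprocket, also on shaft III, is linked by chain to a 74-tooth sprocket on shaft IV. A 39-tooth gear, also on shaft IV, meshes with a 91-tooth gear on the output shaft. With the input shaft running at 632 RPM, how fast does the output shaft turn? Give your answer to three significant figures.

4.44 RPM

Worm: ratio = 47/2 = 23.5, so shaft II turns at 632 / 23.5 = 26.894 RPM.
Chain: ratio = 20/30 = 0.66667, so shaft III turns at 26.894 / 0.66667 = 40.34 RPM.
Chain: ratio = 74/19 = 3.8947, so shaft IV turns at 40.34 / 3.8947 = 10.358 RPM.
Gear mesh: ratio = 91/39 = 2.3333, so the output shaft turns at 10.358 / 2.3333 = 4.439 RPM.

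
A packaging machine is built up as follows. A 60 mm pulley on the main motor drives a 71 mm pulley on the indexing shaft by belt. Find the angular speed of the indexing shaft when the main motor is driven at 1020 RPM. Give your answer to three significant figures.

belt 71/60 = 1.1833 → 1020/1.1833 = 861.97 RPM

862 RPM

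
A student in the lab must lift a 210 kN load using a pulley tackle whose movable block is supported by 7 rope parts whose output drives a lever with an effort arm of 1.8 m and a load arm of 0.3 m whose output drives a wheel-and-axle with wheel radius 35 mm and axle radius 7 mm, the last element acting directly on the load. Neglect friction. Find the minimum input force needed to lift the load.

1 kN

Block-and-tackle MA = number of supporting rope parts = 7.
Lever MA = effort arm / load arm = 1.8/0.3 = 6.
Wheel-and-axle MA = R/r = 35/7 = 5.
Combined ideal MA = 7 × 6 × 5 = 210.
Effort = load / MA = 210 / 210 = 1 kN.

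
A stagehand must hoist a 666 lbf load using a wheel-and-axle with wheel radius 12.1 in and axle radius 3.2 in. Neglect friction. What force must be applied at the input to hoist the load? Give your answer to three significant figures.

Wheel-and-axle MA = R/r = 12.1/3.2 = 3.7812.
Effort = load / MA = 666 / 3.7812 = 176.13 lbf.

176 lbf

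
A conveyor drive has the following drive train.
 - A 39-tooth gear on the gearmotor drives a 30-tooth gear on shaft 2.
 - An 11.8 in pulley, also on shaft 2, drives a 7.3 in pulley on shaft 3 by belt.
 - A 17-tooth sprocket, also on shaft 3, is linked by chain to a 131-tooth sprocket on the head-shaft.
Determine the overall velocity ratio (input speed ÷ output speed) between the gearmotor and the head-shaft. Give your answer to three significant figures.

Each stage contributes driven/driver: gear mesh 30/39 = 0.76923, belt 7.3/11.8 = 0.61864, chain 131/17 = 7.7059.
Overall: 0.76923 × 0.61864 × 7.7059 = 3.6671.

3.67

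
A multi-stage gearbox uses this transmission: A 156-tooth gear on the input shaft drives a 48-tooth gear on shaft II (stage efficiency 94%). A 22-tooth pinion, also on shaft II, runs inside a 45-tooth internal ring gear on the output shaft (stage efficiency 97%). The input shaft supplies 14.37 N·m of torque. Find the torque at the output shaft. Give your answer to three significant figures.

Gear mesh: ratio = 48/156 = 0.30769; torque at shaft II = 14.37 × 0.30769 × 0.94 = 4.1562 N·m.
Internal gear: ratio = 45/22 = 2.0455; torque at the output shaft = 4.1562 × 2.0455 × 0.97 = 8.2464 N·m.

8.25 N·m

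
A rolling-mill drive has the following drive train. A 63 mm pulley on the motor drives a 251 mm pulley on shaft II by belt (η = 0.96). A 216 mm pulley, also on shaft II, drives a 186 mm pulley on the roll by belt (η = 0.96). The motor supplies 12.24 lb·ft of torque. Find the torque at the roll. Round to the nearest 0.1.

38.7 lb·ft

After the belt (251/63): 12.24 × 3.9841 × 0.96 = 46.815 lb·ft
After the belt (186/216): 46.815 × 0.86111 × 0.96 = 38.7 lb·ft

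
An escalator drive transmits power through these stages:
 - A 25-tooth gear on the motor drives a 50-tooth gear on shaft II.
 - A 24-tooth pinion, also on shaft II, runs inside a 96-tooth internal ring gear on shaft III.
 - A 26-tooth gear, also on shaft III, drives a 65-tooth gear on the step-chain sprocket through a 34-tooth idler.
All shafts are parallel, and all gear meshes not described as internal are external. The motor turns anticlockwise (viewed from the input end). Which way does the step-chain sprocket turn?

clockwise

the motor → shaft II: external mesh, 1 reversal → CW.
shaft II → shaft III: internal mesh, same direction → CW.
shaft III → the step-chain sprocket: driver → idler → driven is 2 external meshes, 2 reversals → CW.
3 reversals in total — an odd number — so the step-chain sprocket turns opposite to the motor.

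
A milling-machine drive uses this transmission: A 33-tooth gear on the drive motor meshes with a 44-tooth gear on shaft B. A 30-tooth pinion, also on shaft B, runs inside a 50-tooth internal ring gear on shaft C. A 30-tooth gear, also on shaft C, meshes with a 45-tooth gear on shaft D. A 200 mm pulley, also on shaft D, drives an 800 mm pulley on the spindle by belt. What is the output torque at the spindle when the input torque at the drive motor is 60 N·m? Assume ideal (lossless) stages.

800 N·m

After the gear mesh (44/33): 60 × 1.3333 = 80 N·m
After the internal gear (50/30): 80 × 1.6667 = 133.33 N·m
After the gear mesh (45/30): 133.33 × 1.5 = 200 N·m
After the belt (800/200): 200 × 4 = 800 N·m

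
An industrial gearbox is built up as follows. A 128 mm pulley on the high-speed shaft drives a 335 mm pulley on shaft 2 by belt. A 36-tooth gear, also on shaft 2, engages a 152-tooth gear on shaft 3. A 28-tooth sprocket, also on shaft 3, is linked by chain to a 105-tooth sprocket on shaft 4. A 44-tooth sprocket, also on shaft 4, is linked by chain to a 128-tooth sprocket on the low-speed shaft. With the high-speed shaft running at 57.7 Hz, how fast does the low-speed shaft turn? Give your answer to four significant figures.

0.4786 Hz

Belt: ratio = 335/128 = 2.6172, so shaft 2 turns at 57.7 / 2.6172 = 22.047 Hz.
Gear mesh: ratio = 152/36 = 4.2222, so shaft 3 turns at 22.047 / 4.2222 = 5.2216 Hz.
Chain: ratio = 105/28 = 3.75, so shaft 4 turns at 5.2216 / 3.75 = 1.3924 Hz.
Chain: ratio = 128/44 = 2.9091, so the low-speed shaft turns at 1.3924 / 2.9091 = 0.47864 Hz.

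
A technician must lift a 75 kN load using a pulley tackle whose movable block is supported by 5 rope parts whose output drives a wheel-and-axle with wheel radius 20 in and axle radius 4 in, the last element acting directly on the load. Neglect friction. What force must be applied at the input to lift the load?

3 kN

Block-and-tackle MA = number of supporting rope parts = 5.
Wheel-and-axle MA = R/r = 20/4 = 5.
Combined ideal MA = 5 × 5 = 25.
Effort = load / MA = 75 / 25 = 3 kN.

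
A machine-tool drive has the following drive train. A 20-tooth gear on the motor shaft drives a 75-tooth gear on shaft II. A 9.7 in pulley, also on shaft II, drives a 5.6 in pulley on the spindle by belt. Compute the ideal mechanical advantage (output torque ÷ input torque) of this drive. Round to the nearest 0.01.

2.16

Each stage contributes driven/driver: gear mesh 75/20 = 3.75, belt 5.6/9.7 = 0.57732.
Overall: 3.75 × 0.57732 = 2.1649.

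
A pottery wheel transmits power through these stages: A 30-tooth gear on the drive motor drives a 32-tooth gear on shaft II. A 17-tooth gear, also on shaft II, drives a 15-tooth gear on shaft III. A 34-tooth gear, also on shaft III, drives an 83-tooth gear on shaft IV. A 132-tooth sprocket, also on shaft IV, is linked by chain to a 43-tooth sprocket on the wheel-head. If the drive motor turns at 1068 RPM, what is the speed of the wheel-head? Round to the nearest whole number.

1427 RPM

Gear mesh: ratio = 32/30 = 1.0667, so shaft II turns at 1068 / 1.0667 = 1001.2 RPM.
Gear mesh: ratio = 15/17 = 0.88235, so shaft III turns at 1001.2 / 0.88235 = 1134.8 RPM.
Gear mesh: ratio = 83/34 = 2.4412, so shaft IV turns at 1134.8 / 2.4412 = 464.84 RPM.
Chain: ratio = 43/132 = 0.32576, so the wheel-head turns at 464.84 / 0.32576 = 1426.9 RPM.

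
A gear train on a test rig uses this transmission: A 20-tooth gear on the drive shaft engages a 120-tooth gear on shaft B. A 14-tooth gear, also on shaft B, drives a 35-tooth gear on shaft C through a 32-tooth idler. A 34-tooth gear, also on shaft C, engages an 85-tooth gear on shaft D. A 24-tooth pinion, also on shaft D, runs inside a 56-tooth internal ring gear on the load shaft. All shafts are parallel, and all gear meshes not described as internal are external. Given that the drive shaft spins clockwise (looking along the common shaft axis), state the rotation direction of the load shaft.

clockwise

the drive shaft → shaft B: external mesh, 1 reversal → CCW.
shaft B → shaft C: driver → idler → driven is 2 external meshes, 2 reversals → CCW.
shaft C → shaft D: external mesh, 1 reversal → CW.
shaft D → the load shaft: internal mesh, same direction → CW.
4 reversals in total — an even number — so the load shaft turns the same way as the drive shaft.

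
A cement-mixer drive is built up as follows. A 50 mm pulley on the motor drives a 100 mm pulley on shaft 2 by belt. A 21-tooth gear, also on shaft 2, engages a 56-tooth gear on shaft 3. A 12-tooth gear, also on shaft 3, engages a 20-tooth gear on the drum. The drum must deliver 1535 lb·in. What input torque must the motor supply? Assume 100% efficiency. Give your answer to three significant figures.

Overall ratio R = 2 × 2.6667 × 1.6667 = 8.8889.
Input torque = output torque / R = 1535 / 8.8889 = 172.69 lb·in.

173 lb·in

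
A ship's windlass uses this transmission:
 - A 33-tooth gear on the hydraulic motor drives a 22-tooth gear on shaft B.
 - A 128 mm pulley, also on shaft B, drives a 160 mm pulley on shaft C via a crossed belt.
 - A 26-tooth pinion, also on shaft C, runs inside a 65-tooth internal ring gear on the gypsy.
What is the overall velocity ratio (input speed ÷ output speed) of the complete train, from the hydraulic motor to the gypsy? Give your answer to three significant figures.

Each stage contributes driven/driver: gear mesh 22/33 = 0.66667, belt 160/128 = 1.25, internal gear 65/26 = 2.5.
Overall: 0.66667 × 1.25 × 2.5 = 2.0833.

2.08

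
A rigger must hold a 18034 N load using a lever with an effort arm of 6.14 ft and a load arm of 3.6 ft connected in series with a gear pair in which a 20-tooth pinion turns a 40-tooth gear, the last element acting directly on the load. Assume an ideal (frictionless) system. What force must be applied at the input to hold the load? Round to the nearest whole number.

Lever MA = effort arm / load arm = 6.14/3.6 = 1.7056.
Gear pair MA = 40/20 = 2.
Combined ideal MA = 1.7056 × 2 = 3.4111.
Effort = load / MA = 18034 / 3.4111 = 5286.8 N.

5287 N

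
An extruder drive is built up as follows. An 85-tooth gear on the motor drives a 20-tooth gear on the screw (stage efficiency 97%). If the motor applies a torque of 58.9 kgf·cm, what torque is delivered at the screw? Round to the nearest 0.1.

13.4 kgf·cm

Gear mesh: ratio = 20/85 = 0.23529; torque at the screw = 58.9 × 0.23529 × 0.97 = 13.443 kgf·cm.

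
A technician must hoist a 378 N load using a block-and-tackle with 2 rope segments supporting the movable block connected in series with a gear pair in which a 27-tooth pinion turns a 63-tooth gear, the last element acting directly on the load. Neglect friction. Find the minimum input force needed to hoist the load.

Block-and-tackle MA = number of supporting rope parts = 2.
Gear pair MA = 63/27 = 2.3333.
Combined ideal MA = 2 × 2.3333 = 4.6667.
Effort = load / MA = 378 / 4.6667 = 81 N.

81 N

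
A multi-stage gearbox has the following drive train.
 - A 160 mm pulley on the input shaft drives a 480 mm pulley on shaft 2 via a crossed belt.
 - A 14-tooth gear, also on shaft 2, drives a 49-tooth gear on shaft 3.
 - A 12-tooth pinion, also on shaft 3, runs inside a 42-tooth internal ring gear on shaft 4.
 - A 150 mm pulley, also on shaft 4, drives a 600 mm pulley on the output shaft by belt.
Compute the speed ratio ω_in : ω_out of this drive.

Each stage contributes driven/driver: belt 480/160 = 3, gear mesh 49/14 = 3.5, internal gear 42/12 = 3.5, belt 600/150 = 4.
Overall: 3 × 3.5 × 3.5 × 4 = 147.

147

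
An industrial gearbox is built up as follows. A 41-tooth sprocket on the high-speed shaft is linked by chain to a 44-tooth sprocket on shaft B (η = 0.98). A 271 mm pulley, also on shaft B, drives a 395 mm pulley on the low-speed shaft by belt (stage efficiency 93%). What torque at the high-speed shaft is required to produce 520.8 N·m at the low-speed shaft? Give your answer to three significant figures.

365 N·m

Overall ratio R = 1.0732 × 1.4576 = 1.5642; overall efficiency η = 0.98 × 0.93 = 0.9114.
Input torque = output torque / (R × η) = 520.8 / (1.5642 × 0.9114) = 365.31 N·m.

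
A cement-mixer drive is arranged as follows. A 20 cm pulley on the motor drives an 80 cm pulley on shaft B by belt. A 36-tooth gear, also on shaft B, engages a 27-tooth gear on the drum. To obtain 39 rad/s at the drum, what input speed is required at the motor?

117 rad/s

Overall ratio R = 4 × 0.75 = 3.
Required input speed = output speed × R = 39 × 3 = 117 rad/s.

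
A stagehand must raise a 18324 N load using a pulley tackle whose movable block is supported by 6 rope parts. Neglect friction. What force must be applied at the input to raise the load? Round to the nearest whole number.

3054 N

Block-and-tackle MA = number of supporting rope parts = 6.
Effort = load / MA = 18324 / 6 = 3054 N.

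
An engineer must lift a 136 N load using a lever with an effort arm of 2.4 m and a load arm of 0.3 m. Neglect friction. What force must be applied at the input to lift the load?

Lever MA = effort arm / load arm = 2.4/0.3 = 8.
Effort = load / MA = 136 / 8 = 17 N.

17 N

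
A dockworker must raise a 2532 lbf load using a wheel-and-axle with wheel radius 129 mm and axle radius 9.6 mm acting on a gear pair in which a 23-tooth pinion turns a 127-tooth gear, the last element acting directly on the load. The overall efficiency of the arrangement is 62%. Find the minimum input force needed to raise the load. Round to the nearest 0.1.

Wheel-and-axle MA = R/r = 129/9.6 = 13.438.
Gear pair MA = 127/23 = 5.5217.
Combined ideal MA = 13.438 × 5.5217 = 74.198.
Actual MA = 74.198 × 0.62 = 46.003.
Effort = load / actual MA = 2532 / 46.003 = 55.04 lbf.

55.0 lbf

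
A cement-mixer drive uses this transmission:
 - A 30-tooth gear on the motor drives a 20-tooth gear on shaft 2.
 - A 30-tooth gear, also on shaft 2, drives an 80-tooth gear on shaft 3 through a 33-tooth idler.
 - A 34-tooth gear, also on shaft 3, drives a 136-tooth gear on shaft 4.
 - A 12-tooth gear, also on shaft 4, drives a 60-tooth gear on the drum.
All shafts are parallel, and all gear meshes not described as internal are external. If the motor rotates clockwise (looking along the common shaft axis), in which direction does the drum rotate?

the motor → shaft 2: external mesh, 1 reversal → CCW.
shaft 2 → shaft 3: driver → idler → driven is 2 external meshes, 2 reversals → CCW.
shaft 3 → shaft 4: external mesh, 1 reversal → CW.
shaft 4 → the drum: external mesh, 1 reversal → CCW.
5 reversals in total — an odd number — so the drum turns opposite to the motor.

anticlockwise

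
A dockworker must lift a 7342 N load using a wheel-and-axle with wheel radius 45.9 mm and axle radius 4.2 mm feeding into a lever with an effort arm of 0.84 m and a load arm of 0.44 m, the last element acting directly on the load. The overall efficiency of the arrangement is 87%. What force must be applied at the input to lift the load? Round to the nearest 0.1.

Wheel-and-axle MA = R/r = 45.9/4.2 = 10.929.
Lever MA = effort arm / load arm = 0.84/0.44 = 1.9091.
Combined ideal MA = 10.929 × 1.9091 = 20.864.
Actual MA = 20.864 × 0.87 = 18.151.
Effort = load / actual MA = 7342 / 18.151 = 404.49 N.

404.5 N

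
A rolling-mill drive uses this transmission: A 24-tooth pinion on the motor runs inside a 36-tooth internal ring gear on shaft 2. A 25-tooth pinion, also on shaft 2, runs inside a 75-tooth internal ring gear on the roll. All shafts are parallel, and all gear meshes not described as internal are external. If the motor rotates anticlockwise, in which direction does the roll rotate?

anticlockwise

the motor → shaft 2: internal mesh, same direction → CCW.
shaft 2 → the roll: internal mesh, same direction → CCW.
0 reversals in total — an even number — so the roll turns the same way as the motor.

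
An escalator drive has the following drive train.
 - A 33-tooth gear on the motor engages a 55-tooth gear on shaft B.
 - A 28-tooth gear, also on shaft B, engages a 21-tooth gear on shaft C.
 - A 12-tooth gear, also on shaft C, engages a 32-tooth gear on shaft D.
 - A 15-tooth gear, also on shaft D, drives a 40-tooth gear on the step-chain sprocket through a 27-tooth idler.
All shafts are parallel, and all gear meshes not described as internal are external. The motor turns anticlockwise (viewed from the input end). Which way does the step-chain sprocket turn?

clockwise

the motor → shaft B: external mesh, 1 reversal → CW.
shaft B → shaft C: external mesh, 1 reversal → CCW.
shaft C → shaft D: external mesh, 1 reversal → CW.
shaft D → the step-chain sprocket: driver → idler → driven is 2 external meshes, 2 reversals → CW.
5 reversals in total — an odd number — so the step-chain sprocket turns opposite to the motor.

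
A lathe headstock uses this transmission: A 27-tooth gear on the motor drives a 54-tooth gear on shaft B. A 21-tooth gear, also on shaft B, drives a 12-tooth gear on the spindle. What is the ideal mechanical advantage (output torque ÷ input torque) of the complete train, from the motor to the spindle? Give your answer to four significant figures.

1.143

Each stage contributes driven/driver: gear mesh 54/27 = 2, gear mesh 12/21 = 0.57143.
Overall: 2 × 0.57143 = 1.1429.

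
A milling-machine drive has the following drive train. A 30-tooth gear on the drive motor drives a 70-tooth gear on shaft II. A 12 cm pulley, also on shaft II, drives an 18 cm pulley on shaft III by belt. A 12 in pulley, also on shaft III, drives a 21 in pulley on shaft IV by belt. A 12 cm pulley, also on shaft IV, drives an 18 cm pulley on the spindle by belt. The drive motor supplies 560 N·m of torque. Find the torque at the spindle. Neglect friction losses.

5145 N·m

Gear mesh: ratio = 70/30 = 2.3333; torque at shaft II = 560 × 2.3333 = 1306.7 N·m.
Belt: ratio = 18/12 = 1.5; torque at shaft III = 1306.7 × 1.5 = 1960 N·m.
Belt: ratio = 21/12 = 1.75; torque at shaft IV = 1960 × 1.75 = 3430 N·m.
Belt: ratio = 18/12 = 1.5; torque at the spindle = 3430 × 1.5 = 5145 N·m.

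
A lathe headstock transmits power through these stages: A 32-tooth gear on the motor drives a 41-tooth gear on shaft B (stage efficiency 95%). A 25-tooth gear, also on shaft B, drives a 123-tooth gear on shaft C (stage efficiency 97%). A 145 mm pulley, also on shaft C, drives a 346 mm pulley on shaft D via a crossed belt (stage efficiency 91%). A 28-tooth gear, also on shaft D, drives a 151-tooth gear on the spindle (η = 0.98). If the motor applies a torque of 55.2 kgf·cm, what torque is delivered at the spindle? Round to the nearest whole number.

Gear mesh: ratio = 41/32 = 1.2812; torque at shaft B = 55.2 × 1.2812 × 0.95 = 67.189 kgf·cm.
Gear mesh: ratio = 123/25 = 4.92; torque at shaft C = 67.189 × 4.92 × 0.97 = 320.65 kgf·cm.
Belt: ratio = 346/145 = 2.3862; torque at shaft D = 320.65 × 2.3862 × 0.91 = 696.28 kgf·cm.
Gear mesh: ratio = 151/28 = 5.3929; torque at the spindle = 696.28 × 5.3929 × 0.98 = 3679.8 kgf·cm.

3680 kgf·cm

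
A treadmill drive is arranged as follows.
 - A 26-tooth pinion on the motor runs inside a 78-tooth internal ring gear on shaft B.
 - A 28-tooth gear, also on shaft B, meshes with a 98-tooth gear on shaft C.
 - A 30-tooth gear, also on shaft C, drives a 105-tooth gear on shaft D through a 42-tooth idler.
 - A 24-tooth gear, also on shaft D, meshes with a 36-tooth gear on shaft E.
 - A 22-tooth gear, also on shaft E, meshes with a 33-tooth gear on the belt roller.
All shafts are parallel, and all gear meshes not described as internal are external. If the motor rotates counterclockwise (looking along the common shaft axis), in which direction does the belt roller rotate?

the motor → shaft B: internal mesh, same direction → CCW.
shaft B → shaft C: external mesh, 1 reversal → CW.
shaft C → shaft D: driver → idler → driven is 2 external meshes, 2 reversals → CW.
shaft D → shaft E: external mesh, 1 reversal → CCW.
shaft E → the belt roller: external mesh, 1 reversal → CW.
5 reversals in total — an odd number — so the belt roller turns opposite to the motor.

clockwise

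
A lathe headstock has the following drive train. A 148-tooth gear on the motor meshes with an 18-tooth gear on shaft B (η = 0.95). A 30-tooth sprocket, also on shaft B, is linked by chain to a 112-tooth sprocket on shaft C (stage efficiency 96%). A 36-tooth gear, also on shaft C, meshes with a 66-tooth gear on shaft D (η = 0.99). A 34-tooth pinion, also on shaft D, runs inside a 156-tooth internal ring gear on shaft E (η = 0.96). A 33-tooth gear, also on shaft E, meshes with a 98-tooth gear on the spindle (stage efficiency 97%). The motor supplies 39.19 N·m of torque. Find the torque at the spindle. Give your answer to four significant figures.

Gear mesh: ratio = 18/148 = 0.12162; torque at shaft B = 39.19 × 0.12162 × 0.95 = 4.528 N·m.
Chain: ratio = 112/30 = 3.7333; torque at shaft C = 4.528 × 3.7333 × 0.96 = 16.228 N·m.
Gear mesh: ratio = 66/36 = 1.8333; torque at shaft D = 16.228 × 1.8333 × 0.99 = 29.455 N·m.
Internal gear: ratio = 156/34 = 4.5882; torque at shaft E = 29.455 × 4.5882 × 0.96 = 129.74 N·m.
Gear mesh: ratio = 98/33 = 2.9697; torque at the spindle = 129.74 × 2.9697 × 0.97 = 373.73 N·m.

373.7 N·m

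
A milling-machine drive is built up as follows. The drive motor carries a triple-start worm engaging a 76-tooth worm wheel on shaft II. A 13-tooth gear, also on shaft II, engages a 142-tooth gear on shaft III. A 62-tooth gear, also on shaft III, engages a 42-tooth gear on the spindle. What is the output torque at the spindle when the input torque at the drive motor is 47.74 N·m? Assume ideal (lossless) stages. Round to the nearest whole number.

8949 N·m

worm 76/3 = 25.333 → τ = 47.74·25.333 = 1209.4 N·m
gear mesh 142/13 = 10.923 → τ = 1209.4·10.923 = 13211 N·m
gear mesh 42/62 = 0.67742 → τ = 13211·0.67742 = 8949.1 N·m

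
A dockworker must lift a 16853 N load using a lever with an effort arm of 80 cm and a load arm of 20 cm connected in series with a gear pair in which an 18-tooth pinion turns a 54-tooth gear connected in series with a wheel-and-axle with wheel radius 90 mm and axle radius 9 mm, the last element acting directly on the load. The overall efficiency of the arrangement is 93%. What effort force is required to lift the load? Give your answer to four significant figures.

Lever MA = effort arm / load arm = 80/20 = 4.
Gear pair MA = 54/18 = 3.
Wheel-and-axle MA = R/r = 90/9 = 10.
Combined ideal MA = 4 × 3 × 10 = 120.
Actual MA = 120 × 0.93 = 111.6.
Effort = load / actual MA = 16853 / 111.6 = 151.01 N.

151.0 N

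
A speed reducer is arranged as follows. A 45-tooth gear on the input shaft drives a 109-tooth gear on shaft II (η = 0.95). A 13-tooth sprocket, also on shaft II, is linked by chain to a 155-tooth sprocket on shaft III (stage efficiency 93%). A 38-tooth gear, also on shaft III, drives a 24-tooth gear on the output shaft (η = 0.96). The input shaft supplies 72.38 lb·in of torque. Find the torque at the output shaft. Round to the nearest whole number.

After the gear mesh (109/45): 72.38 × 2.4222 × 0.95 = 166.55 lb·in
After the chain (155/13): 166.55 × 11.923 × 0.93 = 1846.8 lb·in
After the gear mesh (24/38): 1846.8 × 0.63158 × 0.96 = 1119.8 lb·in

1120 lb·in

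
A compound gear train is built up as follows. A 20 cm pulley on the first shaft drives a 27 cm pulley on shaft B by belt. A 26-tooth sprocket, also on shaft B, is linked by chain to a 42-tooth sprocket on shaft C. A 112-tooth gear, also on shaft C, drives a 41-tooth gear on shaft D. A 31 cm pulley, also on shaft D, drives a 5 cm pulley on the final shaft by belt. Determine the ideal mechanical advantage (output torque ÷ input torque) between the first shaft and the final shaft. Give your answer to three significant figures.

0.129

Each stage contributes driven/driver: belt 27/20 = 1.35, chain 42/26 = 1.6154, gear mesh 41/112 = 0.36607, belt 5/31 = 0.16129.
Overall: 1.35 × 1.6154 × 0.36607 × 0.16129 = 0.12876.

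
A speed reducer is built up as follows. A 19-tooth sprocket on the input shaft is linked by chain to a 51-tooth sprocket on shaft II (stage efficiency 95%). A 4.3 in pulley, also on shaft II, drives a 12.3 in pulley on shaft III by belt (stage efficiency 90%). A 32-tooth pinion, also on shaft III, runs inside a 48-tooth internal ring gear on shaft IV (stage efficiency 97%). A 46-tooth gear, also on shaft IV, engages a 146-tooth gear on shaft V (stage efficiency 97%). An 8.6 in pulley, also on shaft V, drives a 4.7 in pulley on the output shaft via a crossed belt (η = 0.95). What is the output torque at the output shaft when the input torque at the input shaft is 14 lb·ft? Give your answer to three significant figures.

214 lb·ft

chain 51/19 = 2.6842 → τ = 14·2.6842·0.95 = 35.7 lb·ft
belt 12.3/4.3 = 2.8605 → τ = 35.7·2.8605·0.90 = 91.907 lb·ft
internal gear 48/32 = 1.5 → τ = 91.907·1.5·0.97 = 133.72 lb·ft
gear mesh 146/46 = 3.1739 → τ = 133.72·3.1739·0.97 = 411.7 lb·ft
belt 4.7/8.6 = 0.54651 → τ = 411.7·0.54651·0.95 = 213.75 lb·ft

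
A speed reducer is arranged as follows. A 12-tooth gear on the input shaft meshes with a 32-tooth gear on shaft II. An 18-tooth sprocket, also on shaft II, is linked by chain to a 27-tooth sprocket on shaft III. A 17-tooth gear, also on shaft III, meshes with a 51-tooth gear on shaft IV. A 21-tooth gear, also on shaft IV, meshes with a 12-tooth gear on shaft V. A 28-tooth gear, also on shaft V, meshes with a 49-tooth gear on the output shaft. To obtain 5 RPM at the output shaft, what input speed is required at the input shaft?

Overall ratio R = 2.6667 × 1.5 × 3 × 0.57143 × 1.75 = 12.
Required input speed = output speed × R = 5 × 12 = 60 RPM.

60 RPM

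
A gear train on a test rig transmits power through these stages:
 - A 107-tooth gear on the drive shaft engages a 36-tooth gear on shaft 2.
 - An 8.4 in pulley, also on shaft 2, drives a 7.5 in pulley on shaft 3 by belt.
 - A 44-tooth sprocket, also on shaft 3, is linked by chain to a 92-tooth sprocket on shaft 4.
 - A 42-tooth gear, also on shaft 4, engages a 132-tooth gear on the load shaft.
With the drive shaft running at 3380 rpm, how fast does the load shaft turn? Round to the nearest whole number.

the drive shaft → shaft 2 (gear mesh, 36/107): 3380 ÷ 0.33645 = 10046 rpm
shaft 2 → shaft 3 (belt, 7.5/8.4): 10046 ÷ 0.89286 = 11252 rpm
shaft 3 → shaft 4 (chain, 92/44): 11252 ÷ 2.0909 = 5381.2 rpm
shaft 4 → the load shaft (gear mesh, 132/42): 5381.2 ÷ 3.1429 = 1712.2 rpm

1712 rpm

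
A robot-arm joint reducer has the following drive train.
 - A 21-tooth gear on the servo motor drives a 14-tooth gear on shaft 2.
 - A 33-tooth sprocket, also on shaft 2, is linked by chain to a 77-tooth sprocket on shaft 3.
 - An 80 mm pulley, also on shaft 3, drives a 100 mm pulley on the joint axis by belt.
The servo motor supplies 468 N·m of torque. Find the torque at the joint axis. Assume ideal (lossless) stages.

After the gear mesh (14/21): 468 × 0.66667 = 312 N·m
After the chain (77/33): 312 × 2.3333 = 728 N·m
After the belt (100/80): 728 × 1.25 = 910 N·m

910 N·m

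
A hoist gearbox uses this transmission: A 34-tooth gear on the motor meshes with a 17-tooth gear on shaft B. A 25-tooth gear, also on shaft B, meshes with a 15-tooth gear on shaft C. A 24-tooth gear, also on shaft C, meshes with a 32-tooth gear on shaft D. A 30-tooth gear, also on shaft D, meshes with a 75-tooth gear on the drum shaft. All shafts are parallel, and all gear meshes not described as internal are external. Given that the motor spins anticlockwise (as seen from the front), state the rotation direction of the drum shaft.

the motor → shaft B: external mesh, 1 reversal → CW.
shaft B → shaft C: external mesh, 1 reversal → CCW.
shaft C → shaft D: external mesh, 1 reversal → CW.
shaft D → the drum shaft: external mesh, 1 reversal → CCW.
4 reversals in total — an even number — so the drum shaft turns the same way as the motor.

anticlockwise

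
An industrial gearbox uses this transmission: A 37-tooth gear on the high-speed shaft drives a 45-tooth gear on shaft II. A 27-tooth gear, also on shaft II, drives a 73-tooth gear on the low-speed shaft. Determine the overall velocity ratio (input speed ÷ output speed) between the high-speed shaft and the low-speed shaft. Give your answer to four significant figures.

Each stage contributes driven/driver: gear mesh 45/37 = 1.2162, gear mesh 73/27 = 2.7037.
Overall: 1.2162 × 2.7037 = 3.2883.

3.288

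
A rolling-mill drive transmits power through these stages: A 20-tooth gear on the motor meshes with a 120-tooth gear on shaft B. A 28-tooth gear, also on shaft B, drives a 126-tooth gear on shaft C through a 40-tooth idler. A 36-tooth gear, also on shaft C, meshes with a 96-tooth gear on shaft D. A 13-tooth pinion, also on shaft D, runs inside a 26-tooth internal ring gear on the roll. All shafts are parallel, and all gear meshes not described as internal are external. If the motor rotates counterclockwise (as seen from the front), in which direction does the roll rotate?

the motor → shaft B: external mesh, 1 reversal → CW.
shaft B → shaft C: driver → idler → driven is 2 external meshes, 2 reversals → CW.
shaft C → shaft D: external mesh, 1 reversal → CCW.
shaft D → the roll: internal mesh, same direction → CCW.
4 reversals in total — an even number — so the roll turns the same way as the motor.

counterclockwise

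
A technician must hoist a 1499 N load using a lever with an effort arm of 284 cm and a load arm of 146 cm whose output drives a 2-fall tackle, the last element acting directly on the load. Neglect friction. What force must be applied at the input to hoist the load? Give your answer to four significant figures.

385.3 N

Lever MA = effort arm / load arm = 284/146 = 1.9452.
Block-and-tackle MA = number of supporting rope parts = 2.
Combined ideal MA = 1.9452 × 2 = 3.8904.
Effort = load / MA = 1499 / 3.8904 = 385.31 N.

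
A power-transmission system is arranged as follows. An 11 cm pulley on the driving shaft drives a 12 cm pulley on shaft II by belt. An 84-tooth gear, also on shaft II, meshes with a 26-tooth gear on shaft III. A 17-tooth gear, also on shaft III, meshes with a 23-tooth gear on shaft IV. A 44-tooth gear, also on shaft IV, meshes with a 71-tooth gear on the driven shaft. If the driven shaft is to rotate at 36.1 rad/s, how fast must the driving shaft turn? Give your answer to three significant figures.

Overall ratio R = 1.0909 × 0.30952 × 1.3529 × 1.6136 = 0.73717.
Required input speed = output speed × R = 36.1 × 0.73717 = 26.612 rad/s.

26.6 rad/s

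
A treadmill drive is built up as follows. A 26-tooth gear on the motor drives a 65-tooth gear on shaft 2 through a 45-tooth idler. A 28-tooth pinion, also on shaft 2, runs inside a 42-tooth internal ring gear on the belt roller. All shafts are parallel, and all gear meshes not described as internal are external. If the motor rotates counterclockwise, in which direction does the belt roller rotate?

counterclockwise

the motor → shaft 2: driver → idler → driven is 2 external meshes, 2 reversals → CCW.
shaft 2 → the belt roller: internal mesh, same direction → CCW.
2 reversals in total — an even number — so the belt roller turns the same way as the motor.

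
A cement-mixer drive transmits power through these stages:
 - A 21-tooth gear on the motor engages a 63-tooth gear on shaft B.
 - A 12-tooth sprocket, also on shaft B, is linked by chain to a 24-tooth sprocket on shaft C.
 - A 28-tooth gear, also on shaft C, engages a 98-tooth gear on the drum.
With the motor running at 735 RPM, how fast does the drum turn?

35 RPM

the motor → shaft B (gear mesh, 63/21): 735 ÷ 3 = 245 RPM
shaft B → shaft C (chain, 24/12): 245 ÷ 2 = 122.5 RPM
shaft C → the drum (gear mesh, 98/28): 122.5 ÷ 3.5 = 35 RPM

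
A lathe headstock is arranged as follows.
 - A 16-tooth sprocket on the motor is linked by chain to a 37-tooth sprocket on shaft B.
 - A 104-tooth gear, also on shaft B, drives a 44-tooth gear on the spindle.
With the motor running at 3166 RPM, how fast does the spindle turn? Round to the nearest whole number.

Chain: ratio = 37/16 = 2.3125, so shaft B turns at 3166 / 2.3125 = 1369.1 RPM.
Gear mesh: ratio = 44/104 = 0.42308, so the spindle turns at 1369.1 / 0.42308 = 3236 RPM.

3236 RPM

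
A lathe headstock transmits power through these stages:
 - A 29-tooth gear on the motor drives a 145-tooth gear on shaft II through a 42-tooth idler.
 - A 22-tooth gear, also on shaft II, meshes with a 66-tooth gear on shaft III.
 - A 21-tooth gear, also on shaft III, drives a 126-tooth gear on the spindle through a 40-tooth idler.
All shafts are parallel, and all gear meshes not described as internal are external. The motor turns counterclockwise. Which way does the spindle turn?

the motor → shaft II: driver → idler → driven is 2 external meshes, 2 reversals → CCW.
shaft II → shaft III: external mesh, 1 reversal → CW.
shaft III → the spindle: driver → idler → driven is 2 external meshes, 2 reversals → CW.
5 reversals in total — an odd number — so the spindle turns opposite to the motor.

clockwise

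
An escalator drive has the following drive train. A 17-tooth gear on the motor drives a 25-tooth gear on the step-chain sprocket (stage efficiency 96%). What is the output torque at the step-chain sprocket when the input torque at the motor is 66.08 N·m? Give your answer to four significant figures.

After the gear mesh (25/17): 66.08 × 1.4706 × 0.96 = 93.289 N·m

93.29 N·m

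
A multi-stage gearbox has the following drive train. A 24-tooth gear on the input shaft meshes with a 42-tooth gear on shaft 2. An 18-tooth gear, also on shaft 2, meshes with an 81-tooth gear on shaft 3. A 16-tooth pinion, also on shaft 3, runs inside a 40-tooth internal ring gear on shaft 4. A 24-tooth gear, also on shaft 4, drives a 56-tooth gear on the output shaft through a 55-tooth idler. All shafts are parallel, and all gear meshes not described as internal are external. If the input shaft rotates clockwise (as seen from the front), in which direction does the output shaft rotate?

clockwise

the input shaft → shaft 2: external mesh, 1 reversal → CCW.
shaft 2 → shaft 3: external mesh, 1 reversal → CW.
shaft 3 → shaft 4: internal mesh, same direction → CW.
shaft 4 → the output shaft: driver → idler → driven is 2 external meshes, 2 reversals → CW.
4 reversals in total — an even number — so the output shaft turns the same way as the input shaft.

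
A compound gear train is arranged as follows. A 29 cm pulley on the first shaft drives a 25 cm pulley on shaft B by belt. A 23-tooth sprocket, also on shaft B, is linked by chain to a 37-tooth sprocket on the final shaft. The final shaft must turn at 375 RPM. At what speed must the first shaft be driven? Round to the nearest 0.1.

520.1 RPM

Overall ratio R = 0.86207 × 1.6087 = 1.3868.
Required input speed = output speed × R = 375 × 1.3868 = 520.05 RPM.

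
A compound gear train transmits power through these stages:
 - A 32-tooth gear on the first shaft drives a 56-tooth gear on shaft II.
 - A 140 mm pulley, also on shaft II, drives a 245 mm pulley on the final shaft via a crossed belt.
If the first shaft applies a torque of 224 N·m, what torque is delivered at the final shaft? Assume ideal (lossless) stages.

686 N·m

Gear mesh: ratio = 56/32 = 1.75; torque at shaft II = 224 × 1.75 = 392 N·m.
Belt: ratio = 245/140 = 1.75; torque at the final shaft = 392 × 1.75 = 686 N·m.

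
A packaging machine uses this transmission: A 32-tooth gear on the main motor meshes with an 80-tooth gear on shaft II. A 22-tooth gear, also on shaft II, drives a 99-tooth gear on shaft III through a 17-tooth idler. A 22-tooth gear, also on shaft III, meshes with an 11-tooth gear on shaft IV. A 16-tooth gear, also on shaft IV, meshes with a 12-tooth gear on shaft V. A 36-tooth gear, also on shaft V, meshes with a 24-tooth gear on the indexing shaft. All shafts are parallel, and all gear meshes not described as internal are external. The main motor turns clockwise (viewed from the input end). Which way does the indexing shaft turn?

the main motor → shaft II: external mesh, 1 reversal → CCW.
shaft II → shaft III: driver → idler → driven is 2 external meshes, 2 reversals → CCW.
shaft III → shaft IV: external mesh, 1 reversal → CW.
shaft IV → shaft V: external mesh, 1 reversal → CCW.
shaft V → the indexing shaft: external mesh, 1 reversal → CW.
6 reversals in total — an even number — so the indexing shaft turns the same way as the main motor.

clockwise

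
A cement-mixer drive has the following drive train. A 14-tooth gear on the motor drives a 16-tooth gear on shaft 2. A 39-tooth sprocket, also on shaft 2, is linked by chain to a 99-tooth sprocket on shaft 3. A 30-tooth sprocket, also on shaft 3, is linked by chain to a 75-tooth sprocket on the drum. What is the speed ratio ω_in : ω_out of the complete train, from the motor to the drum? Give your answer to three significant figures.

7.25

Each stage contributes driven/driver: gear mesh 16/14 = 1.1429, chain 99/39 = 2.5385, chain 75/30 = 2.5.
Overall: 1.1429 × 2.5385 × 2.5 = 7.2527.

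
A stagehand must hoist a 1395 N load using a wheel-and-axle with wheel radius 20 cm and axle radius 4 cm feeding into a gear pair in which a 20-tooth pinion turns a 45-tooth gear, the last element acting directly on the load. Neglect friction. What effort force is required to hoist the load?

Wheel-and-axle MA = R/r = 20/4 = 5.
Gear pair MA = 45/20 = 2.25.
Combined ideal MA = 5 × 2.25 = 11.25.
Effort = load / MA = 1395 / 11.25 = 124 N.

124 N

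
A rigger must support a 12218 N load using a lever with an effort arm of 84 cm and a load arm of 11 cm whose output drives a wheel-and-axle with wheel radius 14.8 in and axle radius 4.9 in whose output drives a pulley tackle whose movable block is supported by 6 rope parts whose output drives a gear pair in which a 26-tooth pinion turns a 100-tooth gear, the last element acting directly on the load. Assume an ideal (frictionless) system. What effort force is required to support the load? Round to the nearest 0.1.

Lever MA = effort arm / load arm = 84/11 = 7.6364.
Wheel-and-axle MA = R/r = 14.8/4.9 = 3.0204.
Block-and-tackle MA = number of supporting rope parts = 6.
Gear pair MA = 100/26 = 3.8462.
Combined ideal MA = 7.6364 × 3.0204 × 6 × 3.8462 = 532.27.
Effort = load / MA = 12218 / 532.27 = 22.955 N.

23.0 N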